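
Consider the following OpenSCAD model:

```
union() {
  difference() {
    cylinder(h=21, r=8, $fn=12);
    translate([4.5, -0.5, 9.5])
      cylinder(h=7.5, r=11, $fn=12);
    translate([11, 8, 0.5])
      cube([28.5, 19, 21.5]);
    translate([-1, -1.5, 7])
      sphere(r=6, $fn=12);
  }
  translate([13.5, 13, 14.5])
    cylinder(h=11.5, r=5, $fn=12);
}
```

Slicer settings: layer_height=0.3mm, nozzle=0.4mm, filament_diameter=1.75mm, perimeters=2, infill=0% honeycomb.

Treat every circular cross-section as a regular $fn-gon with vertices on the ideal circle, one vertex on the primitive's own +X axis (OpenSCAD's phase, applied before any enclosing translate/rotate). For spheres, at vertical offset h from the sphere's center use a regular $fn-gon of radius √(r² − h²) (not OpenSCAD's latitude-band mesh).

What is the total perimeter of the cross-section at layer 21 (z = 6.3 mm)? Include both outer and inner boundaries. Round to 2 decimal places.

86.71 mm

At z = 6.3 mm: the r=8 cylinder gives a regular 12-gon of circumradius 8 (constant along its height) (perimeter = 2·12·8.000·sin(180°/12) = 49.69 mm); the cylinder at (4.5, -0.5) does not reach this height (z outside [9.5, 17]); the cube at (11, 8) (footprint 28.5×19) is included at this height (perimeter 95.00 mm); the r=6 sphere at (-1, -1.5) slices to a regular 12-gon of circumradius 5.959 (√(r²−h²) with h=0.7 from center) (perimeter = 2·12·5.959·sin(180°/12) = 37.02 mm); After the difference (first − rest): starting from the r=8 cylinder, the 28.5×19 cube at (11, 8) misses the remaining region (no effect); the r=6 sphere at (-1, -1.5) lies wholly inside it (removes its full 106.53 mm² and its 37.02 mm outline becomes a hole wall) — boundary (outer + 1 inner loop) = 86.71 mm; the cylinder at (13.5, 13) is not intersected at this z (z outside [14.5, 26]); Merging all regions: only the result so far is present, so the union is just that shape — boundary (outer + 1 inner loop) = 86.71 mm. Overall, the cross-section is one region with 1 hole. Total boundary length (outer + inner) = 86.71 mm.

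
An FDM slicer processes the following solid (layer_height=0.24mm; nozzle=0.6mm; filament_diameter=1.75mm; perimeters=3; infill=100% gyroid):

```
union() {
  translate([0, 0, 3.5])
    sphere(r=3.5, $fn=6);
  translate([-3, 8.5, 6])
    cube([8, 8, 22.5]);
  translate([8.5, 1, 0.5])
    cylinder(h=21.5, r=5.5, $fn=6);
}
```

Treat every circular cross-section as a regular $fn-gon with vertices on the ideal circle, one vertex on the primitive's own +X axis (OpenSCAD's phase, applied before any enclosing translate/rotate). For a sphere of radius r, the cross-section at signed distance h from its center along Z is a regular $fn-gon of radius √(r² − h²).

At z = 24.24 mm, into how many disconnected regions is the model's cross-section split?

1

At z = 24.24 mm: the sphere is not intersected at this z (|z−center|=20.740 > r=3.5); the cube at (-3, 8.5) (footprint 8×8) is included at this height; the cylinder at (8.5, 1) is not intersected at this z (z outside [0.5, 22]); Taking the union: only the 8×8 cube at (-3, 8.5) is present, so the union is just that shape — 1 connected region. The result has 1 disconnected region.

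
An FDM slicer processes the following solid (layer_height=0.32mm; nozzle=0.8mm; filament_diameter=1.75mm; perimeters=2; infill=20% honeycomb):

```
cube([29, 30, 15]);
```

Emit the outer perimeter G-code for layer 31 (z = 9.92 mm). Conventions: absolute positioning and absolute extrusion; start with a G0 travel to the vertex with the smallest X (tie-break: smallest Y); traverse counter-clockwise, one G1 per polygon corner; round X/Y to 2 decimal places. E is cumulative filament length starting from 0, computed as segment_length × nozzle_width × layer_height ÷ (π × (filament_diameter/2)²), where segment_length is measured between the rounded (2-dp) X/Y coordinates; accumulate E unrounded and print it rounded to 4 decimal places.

G0 X0.00 Y0.00 Z9.92
G1 X29.00 Y0.00 E3.0865
G1 X29.00 Y30.00 E6.2795
G1 X0.00 Y30.00 E9.3661
G1 X0.00 Y0.00 E12.5590

At z = 9.92 mm: the 29×30 cube contributes its full rectangle. The outline is a single polygon with 4 vertices. Extrusion per mm of travel: 0.8 × 0.32 / (π × 0.875²) = 0.106432. Accumulating E over each segment gives final E = 12.5590.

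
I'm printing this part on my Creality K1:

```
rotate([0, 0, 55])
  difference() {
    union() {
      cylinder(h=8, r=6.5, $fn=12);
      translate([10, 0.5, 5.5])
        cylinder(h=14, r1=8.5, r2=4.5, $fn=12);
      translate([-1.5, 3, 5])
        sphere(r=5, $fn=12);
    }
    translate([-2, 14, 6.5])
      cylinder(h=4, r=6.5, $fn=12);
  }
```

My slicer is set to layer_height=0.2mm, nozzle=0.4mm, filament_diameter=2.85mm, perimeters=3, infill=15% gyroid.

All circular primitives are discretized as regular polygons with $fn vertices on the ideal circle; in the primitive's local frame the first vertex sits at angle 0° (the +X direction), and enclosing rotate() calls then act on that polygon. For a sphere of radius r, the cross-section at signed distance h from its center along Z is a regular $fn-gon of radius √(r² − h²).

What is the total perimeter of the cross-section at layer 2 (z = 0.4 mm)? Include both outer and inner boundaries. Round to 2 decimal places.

At z = 0.4 mm: the cylinder: section is a regular 12-gon, circumradius r=6.5 (perimeter = 2·12·6.500·sin(180°/12) = 40.38 mm); the cone at (10, 0.5) is not intersected at this z (z outside [5.5, 19.5]); the sphere at (-1.5, 3): section is a regular 12-gon, circumradius = √(r²−h²) = √(5²−4.6²) = 1.960 (perimeter = 2·12·1.960·sin(180°/12) = 12.17 mm); Merging all regions: the r=5 sphere at (-1.5, 3) lies entirely inside the r=6.5 cylinder, so the union is just the r=6.5 cylinder — boundary = 40.38 mm; the cylinder at (-2, 14) is not intersected at this z (z outside [6.5, 10.5]); Subtracting the remaining from the first: none of the subtracted shapes is present at this height, so the result so far is unchanged — boundary = 40.38 mm; (whole slice rotated 55° about Z — lengths, areas and connectivity unchanged). Overall, the cross-section is a single solid region. Total boundary length (outer) = 40.38 mm.

40.38 mm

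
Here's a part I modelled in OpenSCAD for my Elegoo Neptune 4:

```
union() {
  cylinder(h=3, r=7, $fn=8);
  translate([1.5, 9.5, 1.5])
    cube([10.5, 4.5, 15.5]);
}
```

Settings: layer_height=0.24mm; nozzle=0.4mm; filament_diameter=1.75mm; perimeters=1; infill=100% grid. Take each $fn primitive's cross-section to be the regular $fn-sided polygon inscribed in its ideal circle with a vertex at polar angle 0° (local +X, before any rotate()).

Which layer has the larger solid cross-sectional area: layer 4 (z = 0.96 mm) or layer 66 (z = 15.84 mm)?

layer 4 (z = 0.96 mm)

Layer 4 (z = 0.96): the r=7 cylinder gives a regular 8-gon of circumradius 7 (constant along its height) (area = (8/2)·7.000²·sin(360°/8) = 138.59 mm²); the cube at (1.5, 9.5) is absent (z outside [1.5, 17]); Combining (union): only the r=7 cylinder is present, so the union is just that shape — area = 138.59 mm². So its area = 138.59 mm². Layer 66 (z = 15.84): the cylinder is not intersected at this z (z outside [0, 3]); the 10.5×4.5 cube at (1.5, 9.5) contributes its full rectangle (area 47.25 mm²); Taking the union: only the 10.5×4.5 cube at (1.5, 9.5) is present, so the union is just that shape — area = 47.25 mm². So its area = 47.25 mm². Layer 4 is larger (138.59 vs 47.25 mm²).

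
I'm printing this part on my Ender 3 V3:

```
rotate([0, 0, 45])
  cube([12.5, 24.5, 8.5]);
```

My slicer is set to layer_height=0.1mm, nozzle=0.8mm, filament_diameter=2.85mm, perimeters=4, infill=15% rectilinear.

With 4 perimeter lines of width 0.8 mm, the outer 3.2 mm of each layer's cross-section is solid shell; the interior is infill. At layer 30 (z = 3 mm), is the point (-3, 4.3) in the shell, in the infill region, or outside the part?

At z = 3 mm: the 12.5×24.5 cube contributes its full rectangle; (whole slice rotated 45° about Z — lengths, areas and connectivity unchanged). Overall, the cross-section is a single solid region. Undo the 45° rotation: the query point maps to (0.919, 5.162) in the un-rotated model frame. The nearest boundary edge runs (0.00, 24.50)→(0.00, 0.00); distance from the point to it = 0.92 mm. The point is inside the cross-section, 0.92 mm from the nearest boundary — within the 3.2 mm shell band (4 × 0.8).

shell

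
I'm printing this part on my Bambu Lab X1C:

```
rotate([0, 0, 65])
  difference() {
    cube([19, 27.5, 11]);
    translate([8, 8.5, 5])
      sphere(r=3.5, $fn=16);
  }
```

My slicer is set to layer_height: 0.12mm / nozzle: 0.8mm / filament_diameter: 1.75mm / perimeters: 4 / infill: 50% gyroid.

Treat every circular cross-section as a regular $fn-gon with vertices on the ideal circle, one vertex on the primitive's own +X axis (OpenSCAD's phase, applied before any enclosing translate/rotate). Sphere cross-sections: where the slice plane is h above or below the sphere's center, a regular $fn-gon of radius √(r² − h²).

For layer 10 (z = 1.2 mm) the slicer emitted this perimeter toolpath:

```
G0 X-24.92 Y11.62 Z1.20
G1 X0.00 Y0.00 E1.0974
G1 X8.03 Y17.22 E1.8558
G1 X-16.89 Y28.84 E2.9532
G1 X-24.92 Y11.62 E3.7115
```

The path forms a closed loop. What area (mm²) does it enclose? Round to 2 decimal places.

522.43 mm²

Apply the shoelace formula to the sequence of (X, Y) vertices; enclosed area = 522.43 mm².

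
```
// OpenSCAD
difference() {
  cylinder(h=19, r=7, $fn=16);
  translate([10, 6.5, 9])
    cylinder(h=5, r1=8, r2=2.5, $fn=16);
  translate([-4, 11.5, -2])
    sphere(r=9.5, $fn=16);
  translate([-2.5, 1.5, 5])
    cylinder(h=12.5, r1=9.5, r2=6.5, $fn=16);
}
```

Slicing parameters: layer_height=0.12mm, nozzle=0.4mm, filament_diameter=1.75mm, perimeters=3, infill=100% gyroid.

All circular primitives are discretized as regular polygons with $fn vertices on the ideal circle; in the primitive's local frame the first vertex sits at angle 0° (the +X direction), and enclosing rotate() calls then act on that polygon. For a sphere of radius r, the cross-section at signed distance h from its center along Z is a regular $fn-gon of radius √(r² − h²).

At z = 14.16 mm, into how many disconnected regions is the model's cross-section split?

At z = 14.16 mm: the r=7 cylinder gives a regular 16-gon of circumradius 7 (constant along its height); the cone at (10, 6.5) is not intersected at this z (z outside [9, 14]); the sphere at (-4, 11.5) is not intersected at this z (|z−center|=16.160 > r=9.5); the cone at (-2.5, 1.5) (r1=9.5→r2=6.5) has section circumradius 7.302 here — a regular 16-gon; After the difference (first − rest): starting from the r=7 cylinder, the cone at (-2.5, 1.5) partially overlaps it — only the 115.53 mm² overlap (of its 163.22 mm²) is removed, clipping the outline — 1 connected region. The result has 1 disconnected region.

1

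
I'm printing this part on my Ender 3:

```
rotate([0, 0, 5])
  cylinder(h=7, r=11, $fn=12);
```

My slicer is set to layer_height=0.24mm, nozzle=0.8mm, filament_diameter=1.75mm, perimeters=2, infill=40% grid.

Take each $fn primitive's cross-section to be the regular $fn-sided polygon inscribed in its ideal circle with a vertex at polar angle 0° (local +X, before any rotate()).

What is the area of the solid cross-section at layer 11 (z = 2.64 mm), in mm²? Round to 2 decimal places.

363.00 mm²

At z = 2.64 mm: the r=11 cylinder gives a regular 12-gon of circumradius 11 (constant along its height) (area = (12/2)·11.000²·sin(360°/12) = 363.00 mm²); (rotated 5° about Z; rotation is an isometry so areas/perimeters/island counts are preserved). Overall, the cross-section is a single solid region. Net area = 363.00 mm².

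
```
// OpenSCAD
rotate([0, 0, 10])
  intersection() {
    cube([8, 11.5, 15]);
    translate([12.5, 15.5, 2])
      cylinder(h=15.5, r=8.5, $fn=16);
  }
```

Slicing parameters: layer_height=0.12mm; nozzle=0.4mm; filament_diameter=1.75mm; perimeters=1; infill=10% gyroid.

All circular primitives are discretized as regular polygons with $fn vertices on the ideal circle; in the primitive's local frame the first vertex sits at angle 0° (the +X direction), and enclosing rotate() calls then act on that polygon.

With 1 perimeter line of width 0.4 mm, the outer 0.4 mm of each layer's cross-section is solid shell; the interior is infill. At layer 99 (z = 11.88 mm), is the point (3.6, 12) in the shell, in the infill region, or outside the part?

shell

At z = 11.88 mm: the cube (footprint 8×11.5) is included at this height; the r=8.5 cylinder at (12.5, 15.5) contributes a regular 16-gon of circumradius 8.5; Taking the intersection: the r=8.5 cylinder at (12.5, 15.5) partially overlaps the 8×11.5 cube; clipping to the common part keeps 5.15 mm² — 1 connected region; (rotated 10° about Z; rotation is an isometry so areas/perimeters/island counts are preserved). Overall, the cross-section is a single solid region. Undo the 10° rotation: the query point maps to (5.629, 11.193) in the un-rotated model frame. The nearest boundary edge runs (6.49, 9.49)→(5.15, 11.50); distance from the point to it = 0.23 mm. The point is inside the cross-section, 0.23 mm from the nearest boundary — within the 0.4 mm shell band (1 × 0.4).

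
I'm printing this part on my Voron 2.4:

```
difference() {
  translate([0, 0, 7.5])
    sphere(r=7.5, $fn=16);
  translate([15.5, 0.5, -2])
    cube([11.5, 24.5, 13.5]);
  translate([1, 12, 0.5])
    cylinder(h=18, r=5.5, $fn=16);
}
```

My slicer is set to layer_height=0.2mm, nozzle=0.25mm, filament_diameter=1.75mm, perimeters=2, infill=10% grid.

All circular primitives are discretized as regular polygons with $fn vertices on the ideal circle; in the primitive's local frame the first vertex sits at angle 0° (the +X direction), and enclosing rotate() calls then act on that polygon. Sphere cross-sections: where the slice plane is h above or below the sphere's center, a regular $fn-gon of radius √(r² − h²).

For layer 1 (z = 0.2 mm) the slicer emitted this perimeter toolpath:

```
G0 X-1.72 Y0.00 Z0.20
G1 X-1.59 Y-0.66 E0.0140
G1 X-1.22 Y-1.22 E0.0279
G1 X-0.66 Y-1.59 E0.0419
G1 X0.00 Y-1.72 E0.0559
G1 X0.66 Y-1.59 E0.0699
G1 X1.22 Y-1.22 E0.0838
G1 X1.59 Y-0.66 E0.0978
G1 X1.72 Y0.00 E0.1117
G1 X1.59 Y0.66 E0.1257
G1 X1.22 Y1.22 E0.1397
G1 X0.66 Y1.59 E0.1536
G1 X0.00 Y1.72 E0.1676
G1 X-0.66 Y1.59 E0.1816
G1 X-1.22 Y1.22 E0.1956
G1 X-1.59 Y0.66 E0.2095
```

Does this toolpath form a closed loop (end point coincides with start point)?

no

Start point (G0): (-1.72, 0.00). End point (last G1): the path does not return to the start — open.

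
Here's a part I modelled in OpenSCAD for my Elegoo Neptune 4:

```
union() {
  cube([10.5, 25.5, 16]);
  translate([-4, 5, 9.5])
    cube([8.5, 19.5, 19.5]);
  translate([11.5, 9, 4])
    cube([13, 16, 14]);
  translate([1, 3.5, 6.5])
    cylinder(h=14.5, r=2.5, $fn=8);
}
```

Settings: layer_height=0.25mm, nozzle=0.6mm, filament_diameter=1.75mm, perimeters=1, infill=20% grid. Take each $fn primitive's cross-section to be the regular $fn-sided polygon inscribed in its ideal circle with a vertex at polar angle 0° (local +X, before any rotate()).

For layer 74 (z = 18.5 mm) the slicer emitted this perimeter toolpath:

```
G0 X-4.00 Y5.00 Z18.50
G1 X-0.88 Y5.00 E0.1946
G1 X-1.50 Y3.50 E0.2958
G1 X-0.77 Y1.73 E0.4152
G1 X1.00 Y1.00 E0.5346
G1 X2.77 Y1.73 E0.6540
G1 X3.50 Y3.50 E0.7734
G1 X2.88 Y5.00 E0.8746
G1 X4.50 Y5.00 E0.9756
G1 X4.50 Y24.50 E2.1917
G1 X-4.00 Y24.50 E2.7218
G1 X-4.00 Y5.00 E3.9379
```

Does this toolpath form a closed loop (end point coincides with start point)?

yes

Start point (G0): (-4.00, 5.00). End point (last G1): the path returns to the start — closed.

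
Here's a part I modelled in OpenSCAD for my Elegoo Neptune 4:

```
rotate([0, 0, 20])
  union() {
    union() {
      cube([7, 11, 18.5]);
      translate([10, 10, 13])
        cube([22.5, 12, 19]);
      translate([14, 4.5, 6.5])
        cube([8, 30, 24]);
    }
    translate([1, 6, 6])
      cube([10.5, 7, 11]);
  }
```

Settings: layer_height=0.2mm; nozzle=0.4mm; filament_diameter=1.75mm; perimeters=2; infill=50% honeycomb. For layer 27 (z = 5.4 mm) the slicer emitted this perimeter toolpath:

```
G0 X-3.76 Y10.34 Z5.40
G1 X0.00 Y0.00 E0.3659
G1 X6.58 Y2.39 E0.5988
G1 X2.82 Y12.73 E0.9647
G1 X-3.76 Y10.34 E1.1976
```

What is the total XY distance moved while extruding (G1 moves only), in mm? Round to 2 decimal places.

36.01 mm

Sum the Euclidean lengths of each G1 segment: total = 36.01 mm.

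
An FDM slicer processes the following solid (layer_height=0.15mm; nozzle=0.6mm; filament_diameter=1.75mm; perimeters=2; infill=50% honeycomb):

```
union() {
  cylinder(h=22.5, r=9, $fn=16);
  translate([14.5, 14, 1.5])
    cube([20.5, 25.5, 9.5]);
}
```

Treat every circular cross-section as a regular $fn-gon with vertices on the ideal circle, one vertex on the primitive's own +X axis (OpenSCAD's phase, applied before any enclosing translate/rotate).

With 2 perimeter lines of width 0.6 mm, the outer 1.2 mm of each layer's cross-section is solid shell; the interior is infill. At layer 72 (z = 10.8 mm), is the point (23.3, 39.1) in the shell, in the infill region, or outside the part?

At z = 10.8 mm: the r=9 cylinder contributes a regular 16-gon of circumradius 9; the cube at (14.5, 14) (footprint 20.5×25.5) is included at this height; Combining (union): the 2 present regions are separate (no shared area or edge), so areas and boundary lengths simply add and each stays a separate island — 2 connected regions. Overall, the cross-section has 2 separate islands. The nearest boundary edge runs (14.50, 39.50)→(35.00, 39.50); distance from the point to it = 0.40 mm. (Shell/infill is judged within the island containing the point — the largest one.) The point is inside the cross-section, 0.40 mm from the nearest boundary — within the 1.2 mm shell band (2 × 0.6).

shell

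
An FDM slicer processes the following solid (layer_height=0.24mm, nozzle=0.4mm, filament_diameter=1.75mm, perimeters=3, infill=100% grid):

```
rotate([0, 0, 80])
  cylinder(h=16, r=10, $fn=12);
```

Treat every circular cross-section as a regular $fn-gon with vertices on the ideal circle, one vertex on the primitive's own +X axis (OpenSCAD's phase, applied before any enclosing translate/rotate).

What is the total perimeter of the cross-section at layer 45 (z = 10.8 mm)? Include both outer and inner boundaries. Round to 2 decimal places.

At z = 10.8 mm: the cylinder: section is a regular 12-gon, circumradius r=10 (perimeter = 2·12·10.000·sin(180°/12) = 62.12 mm); (whole slice rotated 80° about Z — lengths, areas and connectivity unchanged). Overall, the cross-section is a single solid region. Total boundary length (outer) = 62.12 mm.

62.12 mm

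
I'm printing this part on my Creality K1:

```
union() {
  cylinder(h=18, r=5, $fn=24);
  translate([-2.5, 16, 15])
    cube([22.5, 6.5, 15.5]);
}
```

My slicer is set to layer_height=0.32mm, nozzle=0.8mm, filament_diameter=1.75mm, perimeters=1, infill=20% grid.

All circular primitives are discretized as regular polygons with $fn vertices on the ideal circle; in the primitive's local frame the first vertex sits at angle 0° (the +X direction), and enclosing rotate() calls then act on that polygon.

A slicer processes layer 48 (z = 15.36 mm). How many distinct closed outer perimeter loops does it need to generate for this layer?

At z = 15.36 mm: the r=5 cylinder contributes a regular 24-gon of circumradius 5; the 22.5×6.5 cube at (-2.5, 16) contributes its full rectangle; Merging all regions: the 2 present regions are separate (no shared area or edge), so areas and boundary lengths simply add and each stays a separate island — 2 connected regions. The result has 2 disconnected regions.

2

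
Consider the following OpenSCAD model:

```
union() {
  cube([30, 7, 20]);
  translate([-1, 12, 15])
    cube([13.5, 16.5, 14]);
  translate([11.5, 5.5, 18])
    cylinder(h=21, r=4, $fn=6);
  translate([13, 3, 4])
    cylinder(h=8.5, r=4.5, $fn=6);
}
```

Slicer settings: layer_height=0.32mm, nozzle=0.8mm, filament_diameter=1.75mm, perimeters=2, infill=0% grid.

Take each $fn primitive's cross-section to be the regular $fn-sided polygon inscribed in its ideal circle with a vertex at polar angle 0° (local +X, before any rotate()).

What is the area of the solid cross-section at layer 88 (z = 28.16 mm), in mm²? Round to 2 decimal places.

264.32 mm²

At z = 28.16 mm: the cube is absent (z outside [0, 20]); the cube at (-1, 12) (footprint 13.5×16.5) is included at this height (area 222.75 mm²); the r=4 cylinder at (11.5, 5.5) contributes a regular 6-gon of circumradius 4 (area = (6/2)·4.000²·sin(360°/6) = 41.57 mm²); the cylinder at (13, 3) is absent (z outside [4, 12.5]); Merging all regions: the 2 present regions are separate (no shared area or edge), so areas and boundary lengths simply add and each stays a separate island — area = 264.32 mm². Overall, the cross-section has 2 separate islands. Net area = 264.32 mm².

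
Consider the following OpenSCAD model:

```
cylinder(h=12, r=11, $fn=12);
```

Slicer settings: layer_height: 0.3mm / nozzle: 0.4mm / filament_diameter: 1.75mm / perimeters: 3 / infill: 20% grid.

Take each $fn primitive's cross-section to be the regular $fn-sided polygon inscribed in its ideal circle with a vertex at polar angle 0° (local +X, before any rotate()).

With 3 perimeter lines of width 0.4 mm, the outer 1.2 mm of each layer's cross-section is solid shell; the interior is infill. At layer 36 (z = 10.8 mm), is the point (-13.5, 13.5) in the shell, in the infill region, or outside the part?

outside

At z = 10.8 mm: the r=11 cylinder gives a regular 12-gon of circumradius 11 (constant along its height). Overall, the cross-section is a single solid region. The nearest boundary edge runs (-5.50, 9.53)→(-9.53, 5.50); distance from the point to it = 8.47 mm. The point is not inside any of the regions above, so it lies outside the cross-section (8.47 mm from the nearest boundary).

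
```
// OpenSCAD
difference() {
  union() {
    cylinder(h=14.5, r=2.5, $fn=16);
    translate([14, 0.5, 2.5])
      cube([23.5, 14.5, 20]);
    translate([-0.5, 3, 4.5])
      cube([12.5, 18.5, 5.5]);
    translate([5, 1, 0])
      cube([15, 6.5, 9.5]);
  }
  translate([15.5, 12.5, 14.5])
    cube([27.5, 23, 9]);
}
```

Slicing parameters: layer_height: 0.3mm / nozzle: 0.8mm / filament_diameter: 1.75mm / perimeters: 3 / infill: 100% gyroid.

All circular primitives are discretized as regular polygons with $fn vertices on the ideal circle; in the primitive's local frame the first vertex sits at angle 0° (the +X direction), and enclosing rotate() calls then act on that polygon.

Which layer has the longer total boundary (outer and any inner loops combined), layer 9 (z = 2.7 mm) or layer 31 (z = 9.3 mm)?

Layer 9 (z = 2.7): the r=2.5 cylinder contributes a regular 16-gon of circumradius 2.5 (perimeter = 2·16·2.500·sin(180°/16) = 15.61 mm); the 23.5×14.5 cube at (14, 0.5) contributes its full rectangle (perimeter 76.00 mm); the cube at (-0.5, 3) is not intersected at this z (z outside [4.5, 10]); the cube at (5, 1) (footprint 15×6.5) is included at this height (perimeter 43.00 mm); Taking the union: the regions partially overlap (shared area 39.00 mm²), so the edge portions inside another operand are dropped and the merged outline is re-measured after clipping — boundary = 109.61 mm; the cube at (15.5, 12.5) is not intersected at this z (z outside [14.5, 23.5]); After the difference (first − rest): none of the subtracted shapes is present at this height, so the result so far is unchanged — boundary = 109.61 mm. So its perimeter = 109.61 mm. Layer 31 (z = 9.3): the r=2.5 cylinder contributes a regular 16-gon of circumradius 2.5 (perimeter = 2·16·2.500·sin(180°/16) = 15.61 mm); the cube at (14, 0.5) (footprint 23.5×14.5) is included at this height (perimeter 76.00 mm); the 12.5×18.5 cube at (-0.5, 3) contributes its full rectangle (perimeter 62.00 mm); the cube at (5, 1) is present — its section is the full 15×6.5 rectangle (perimeter 43.00 mm); Merging all regions: the regions partially overlap (shared area 70.50 mm²), so the edge portions inside another operand are dropped and the merged outline is re-measured after clipping — boundary = 148.61 mm; the cube at (15.5, 12.5) is absent (z outside [14.5, 23.5]); Taking the first minus the rest: none of the subtracted shapes is present at this height, so that combined region is unchanged — boundary = 148.61 mm. So its perimeter = 148.61 mm. Layer 31 is larger (148.61 vs 109.61 mm).

layer 31 (z = 9.3 mm)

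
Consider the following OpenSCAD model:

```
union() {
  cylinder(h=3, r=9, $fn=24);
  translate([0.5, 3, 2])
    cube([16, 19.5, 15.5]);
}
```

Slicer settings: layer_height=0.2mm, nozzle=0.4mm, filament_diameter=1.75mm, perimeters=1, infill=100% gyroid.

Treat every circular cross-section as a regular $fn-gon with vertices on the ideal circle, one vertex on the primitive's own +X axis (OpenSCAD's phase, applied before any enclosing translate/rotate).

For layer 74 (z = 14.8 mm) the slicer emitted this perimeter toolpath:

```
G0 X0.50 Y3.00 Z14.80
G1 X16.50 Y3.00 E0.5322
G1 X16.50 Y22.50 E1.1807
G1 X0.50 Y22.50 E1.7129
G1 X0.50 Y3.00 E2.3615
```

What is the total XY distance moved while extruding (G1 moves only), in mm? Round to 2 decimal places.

71.00 mm

Sum the Euclidean lengths of each G1 segment: total = 71.00 mm.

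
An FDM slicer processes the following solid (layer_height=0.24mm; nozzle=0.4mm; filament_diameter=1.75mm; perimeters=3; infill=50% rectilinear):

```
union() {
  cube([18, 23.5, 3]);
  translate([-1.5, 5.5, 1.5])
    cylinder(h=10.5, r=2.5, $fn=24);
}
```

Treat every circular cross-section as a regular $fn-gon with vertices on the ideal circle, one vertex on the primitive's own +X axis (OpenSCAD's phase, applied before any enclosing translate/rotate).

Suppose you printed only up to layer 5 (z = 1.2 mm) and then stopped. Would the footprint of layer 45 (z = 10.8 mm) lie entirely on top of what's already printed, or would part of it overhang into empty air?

Compare the two slices. At z = 1.2: the cube is present — its section is the full 18×23.5 rectangle (area 423.00 mm²); the cylinder at (-1.5, 5.5) is not intersected at this z (z outside [1.5, 12]); Combining (union): only the 18×23.5 cube is present, so the union is just that shape — area = 423.00 mm². At z = 10.8: the cube does not reach this height (z outside [0, 3]); the r=2.5 cylinder at (-1.5, 5.5) contributes a regular 24-gon of circumradius 2.5 (area = (24/2)·2.500²·sin(360°/24) = 19.41 mm²); Taking the union: only the r=2.5 cylinder at (-1.5, 5.5) is present, so the union is just that shape — area = 19.41 mm². Checking containment: at z = 10.8 the cross-section extends beyond the z = 1.2 cross-section by about 16.68 mm².

part overhangs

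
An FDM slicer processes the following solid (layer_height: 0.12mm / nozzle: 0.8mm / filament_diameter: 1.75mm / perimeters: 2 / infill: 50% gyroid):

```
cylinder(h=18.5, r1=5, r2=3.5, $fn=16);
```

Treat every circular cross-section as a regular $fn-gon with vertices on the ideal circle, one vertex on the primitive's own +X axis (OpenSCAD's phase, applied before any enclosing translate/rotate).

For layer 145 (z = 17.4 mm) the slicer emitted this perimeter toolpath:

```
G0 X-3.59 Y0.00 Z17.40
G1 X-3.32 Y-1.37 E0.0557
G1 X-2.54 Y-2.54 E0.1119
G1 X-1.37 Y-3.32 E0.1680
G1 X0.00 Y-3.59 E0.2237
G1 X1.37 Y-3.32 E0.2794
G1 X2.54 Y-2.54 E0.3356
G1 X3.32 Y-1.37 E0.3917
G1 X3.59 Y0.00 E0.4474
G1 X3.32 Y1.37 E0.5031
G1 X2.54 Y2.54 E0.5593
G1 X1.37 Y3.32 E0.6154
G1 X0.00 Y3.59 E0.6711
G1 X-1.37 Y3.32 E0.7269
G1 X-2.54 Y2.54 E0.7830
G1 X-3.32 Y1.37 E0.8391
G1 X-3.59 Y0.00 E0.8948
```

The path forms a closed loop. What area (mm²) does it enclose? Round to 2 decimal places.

39.49 mm²

Apply the shoelace formula to the sequence of (X, Y) vertices; enclosed area = 39.49 mm².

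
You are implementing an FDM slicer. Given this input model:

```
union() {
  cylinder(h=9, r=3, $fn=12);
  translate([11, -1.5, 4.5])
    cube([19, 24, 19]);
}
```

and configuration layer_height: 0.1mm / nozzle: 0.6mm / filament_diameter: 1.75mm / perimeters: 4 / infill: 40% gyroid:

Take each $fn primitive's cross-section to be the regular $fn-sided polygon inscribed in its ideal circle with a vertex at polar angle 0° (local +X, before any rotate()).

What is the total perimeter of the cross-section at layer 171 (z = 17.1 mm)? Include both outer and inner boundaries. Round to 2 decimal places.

86.00 mm

At z = 17.1 mm: the cylinder is absent (z outside [0, 9]); the cube at (11, -1.5) is present — its section is the full 19×24 rectangle (perimeter 86.00 mm); Merging all regions: only the 19×24 cube at (11, -1.5) is present, so the union is just that shape — boundary = 86.00 mm. Overall, the cross-section is a single solid region. Total boundary length (outer) = 86.00 mm.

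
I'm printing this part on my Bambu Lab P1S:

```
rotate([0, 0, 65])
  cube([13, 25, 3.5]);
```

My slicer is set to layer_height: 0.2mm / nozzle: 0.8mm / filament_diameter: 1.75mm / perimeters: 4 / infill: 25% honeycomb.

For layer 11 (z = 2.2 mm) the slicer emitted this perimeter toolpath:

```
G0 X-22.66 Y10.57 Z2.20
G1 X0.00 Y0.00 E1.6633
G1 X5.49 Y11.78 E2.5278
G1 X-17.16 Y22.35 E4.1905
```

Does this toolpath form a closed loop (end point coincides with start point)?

Start point (G0): (-22.66, 10.57). End point (last G1): the path does not return to the start — open.

no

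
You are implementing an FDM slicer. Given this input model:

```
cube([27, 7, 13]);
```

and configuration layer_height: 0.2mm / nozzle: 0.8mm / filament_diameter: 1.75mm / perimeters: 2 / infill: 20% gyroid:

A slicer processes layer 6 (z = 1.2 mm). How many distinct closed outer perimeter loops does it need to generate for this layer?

At z = 1.2 mm: the cube (footprint 27×7) is included at this height. The result has 1 disconnected region.

1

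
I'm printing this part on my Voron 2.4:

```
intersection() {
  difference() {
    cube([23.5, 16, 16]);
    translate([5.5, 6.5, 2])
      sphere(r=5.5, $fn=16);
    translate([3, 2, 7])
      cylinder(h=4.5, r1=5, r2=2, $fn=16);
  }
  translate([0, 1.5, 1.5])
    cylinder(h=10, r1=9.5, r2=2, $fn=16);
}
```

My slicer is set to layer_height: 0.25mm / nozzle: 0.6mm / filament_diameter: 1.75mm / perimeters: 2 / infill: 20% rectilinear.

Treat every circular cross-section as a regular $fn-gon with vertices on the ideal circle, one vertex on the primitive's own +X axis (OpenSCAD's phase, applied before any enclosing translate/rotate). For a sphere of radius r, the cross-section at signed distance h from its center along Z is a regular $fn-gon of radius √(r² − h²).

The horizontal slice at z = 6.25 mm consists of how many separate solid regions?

At z = 6.25 mm: the 23.5×16 cube contributes its full rectangle; the r=5.5 sphere at (5.5, 6.5) contributes a regular 16-gon of circumradius √(5.5²−4.25²) = 3.491; the cone at (3, 2) is absent (z outside [7, 11.5]); Subtracting the remaining from the first: starting from the 23.5×16 cube, the r=5.5 sphere at (5.5, 6.5) lies wholly inside it (removes its full 37.31 mm² and its 21.79 mm outline becomes a hole wall) — 1 connected region with 1 hole; the cone at (0, 1.5): at t=0.475 of its height the radius interpolates to r₁+(r₂−r₁)t = 5.938, giving a regular 16-gon of that circumradius; Keeping only the common overlap: the cone at (0, 1.5) partially overlaps that combined region; clipping to the common part keeps 28.80 mm² — 1 connected region. The result has 1 disconnected region.

1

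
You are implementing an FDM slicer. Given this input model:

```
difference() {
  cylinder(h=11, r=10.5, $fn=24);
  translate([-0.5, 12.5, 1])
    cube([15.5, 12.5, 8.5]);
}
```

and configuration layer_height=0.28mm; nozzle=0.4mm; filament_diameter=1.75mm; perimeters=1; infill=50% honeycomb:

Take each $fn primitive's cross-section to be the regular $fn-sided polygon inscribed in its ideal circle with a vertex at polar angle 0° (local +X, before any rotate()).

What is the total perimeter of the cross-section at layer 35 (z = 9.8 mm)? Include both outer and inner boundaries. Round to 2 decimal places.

At z = 9.8 mm: the cylinder: section is a regular 24-gon, circumradius r=10.5 (perimeter = 2·24·10.500·sin(180°/24) = 65.79 mm); the cube at (-0.5, 12.5) does not reach this height (z outside [1, 9.5]); After the difference (first − rest): none of the subtracted shapes is present at this height, so the r=10.5 cylinder is unchanged — boundary = 65.79 mm. Overall, the cross-section is a single solid region. Total boundary length (outer) = 65.79 mm.

65.79 mm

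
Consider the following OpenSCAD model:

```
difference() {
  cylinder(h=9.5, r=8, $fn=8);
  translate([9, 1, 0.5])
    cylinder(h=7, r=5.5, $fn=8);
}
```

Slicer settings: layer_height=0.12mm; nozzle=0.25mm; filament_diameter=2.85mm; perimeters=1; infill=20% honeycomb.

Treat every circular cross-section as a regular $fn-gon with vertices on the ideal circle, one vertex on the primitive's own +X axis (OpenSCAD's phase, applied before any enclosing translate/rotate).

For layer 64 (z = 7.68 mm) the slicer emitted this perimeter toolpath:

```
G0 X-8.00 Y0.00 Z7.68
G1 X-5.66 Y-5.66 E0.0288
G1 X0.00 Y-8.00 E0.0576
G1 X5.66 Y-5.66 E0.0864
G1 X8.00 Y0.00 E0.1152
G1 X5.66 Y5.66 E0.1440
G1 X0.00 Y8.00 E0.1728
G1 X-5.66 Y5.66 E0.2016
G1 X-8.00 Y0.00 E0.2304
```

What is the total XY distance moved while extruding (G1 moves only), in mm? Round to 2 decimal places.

49.00 mm

Sum the Euclidean lengths of each G1 segment: total = 49.00 mm.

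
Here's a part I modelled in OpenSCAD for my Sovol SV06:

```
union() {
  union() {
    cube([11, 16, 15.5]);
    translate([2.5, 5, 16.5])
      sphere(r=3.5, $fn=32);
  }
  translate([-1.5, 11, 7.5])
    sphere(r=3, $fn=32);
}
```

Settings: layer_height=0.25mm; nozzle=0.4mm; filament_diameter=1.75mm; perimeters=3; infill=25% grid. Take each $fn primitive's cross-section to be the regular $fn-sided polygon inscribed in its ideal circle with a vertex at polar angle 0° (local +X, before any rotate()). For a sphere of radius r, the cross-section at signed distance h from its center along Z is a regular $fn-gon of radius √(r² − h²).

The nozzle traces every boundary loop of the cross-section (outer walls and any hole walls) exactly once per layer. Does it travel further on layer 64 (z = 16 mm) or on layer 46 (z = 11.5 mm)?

Layer 64 (z = 16): the cube does not reach this height (z outside [0, 15.5]); the r=3.5 sphere at (2.5, 5) contributes a regular 32-gon of circumradius √(3.5²−0.5²) = 3.464 (perimeter = 2·32·3.464·sin(180°/32) = 21.73 mm); Taking the union: only the r=3.5 sphere at (2.5, 5) is present, so the union is just that shape — boundary = 21.73 mm; the sphere at (-1.5, 11) is absent (|z−center|=8.500 > r=3); Taking the union: only the result so far is present, so the union is just that shape — boundary = 21.73 mm. So its perimeter = 21.73 mm. Layer 46 (z = 11.5): the 11×16 cube contributes its full rectangle (perimeter 54.00 mm); the sphere at (2.5, 5) is absent (|z−center|=5.000 > r=3.5); Combining (union): only the 11×16 cube is present, so the union is just that shape — boundary = 54.00 mm; the sphere at (-1.5, 11) is absent (|z−center|=4.000 > r=3); Taking the union: only the result so far is present, so the union is just that shape — boundary = 54.00 mm. So its perimeter = 54.00 mm. Layer 46 is larger (54.00 vs 21.73 mm).

layer 46 (z = 11.5 mm)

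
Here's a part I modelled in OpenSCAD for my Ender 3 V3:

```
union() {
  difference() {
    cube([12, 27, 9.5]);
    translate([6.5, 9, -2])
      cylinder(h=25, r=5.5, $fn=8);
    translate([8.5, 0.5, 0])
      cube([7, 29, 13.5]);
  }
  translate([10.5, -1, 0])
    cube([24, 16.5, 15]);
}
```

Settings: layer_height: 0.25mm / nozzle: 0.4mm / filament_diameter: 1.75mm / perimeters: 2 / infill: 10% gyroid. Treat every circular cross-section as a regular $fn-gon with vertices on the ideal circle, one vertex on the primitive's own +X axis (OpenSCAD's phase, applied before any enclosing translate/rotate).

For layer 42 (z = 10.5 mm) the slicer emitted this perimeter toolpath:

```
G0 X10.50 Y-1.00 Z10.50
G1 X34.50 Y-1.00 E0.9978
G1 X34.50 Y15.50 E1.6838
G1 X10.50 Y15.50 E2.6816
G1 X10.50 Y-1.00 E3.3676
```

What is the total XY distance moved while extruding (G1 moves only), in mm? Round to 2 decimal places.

81.00 mm

Sum the Euclidean lengths of each G1 segment: total = 81.00 mm.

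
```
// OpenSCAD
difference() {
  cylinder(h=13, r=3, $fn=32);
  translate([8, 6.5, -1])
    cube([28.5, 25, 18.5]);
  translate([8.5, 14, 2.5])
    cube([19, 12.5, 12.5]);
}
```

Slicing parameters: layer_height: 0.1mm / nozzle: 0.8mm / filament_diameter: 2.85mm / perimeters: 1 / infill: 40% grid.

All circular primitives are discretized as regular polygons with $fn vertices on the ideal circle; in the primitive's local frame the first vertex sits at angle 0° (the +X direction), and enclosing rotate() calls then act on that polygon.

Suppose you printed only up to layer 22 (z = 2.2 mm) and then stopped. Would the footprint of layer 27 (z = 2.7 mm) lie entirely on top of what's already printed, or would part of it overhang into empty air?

entirely on top

Compare the two slices. At z = 2.2: the r=3 cylinder contributes a regular 32-gon of circumradius 3 (area = (32/2)·3.000²·sin(360°/32) = 28.09 mm²); the 28.5×25 cube at (8, 6.5) contributes its full rectangle (area 712.50 mm²); the cube at (8.5, 14) is absent (z outside [2.5, 15]); After the difference (first − rest): starting from the r=3 cylinder (28.09 mm²), the 28.5×25 cube at (8, 6.5) misses the remaining region (no effect) — area = 28.09 mm². At z = 2.7: the r=3 cylinder contributes a regular 32-gon of circumradius 3 (area = (32/2)·3.000²·sin(360°/32) = 28.09 mm²); the cube at (8, 6.5) (footprint 28.5×25) is included at this height (area 712.50 mm²); the cube at (8.5, 14) (footprint 19×12.5) is included at this height (area 237.50 mm²); Taking the first minus the rest: starting from the r=3 cylinder (28.09 mm²), the 28.5×25 cube at (8, 6.5) misses the remaining region (no effect); the 19×12.5 cube at (8.5, 14) misses the remaining region (no effect) — area = 28.09 mm². Checking containment: the cross-section at z = 2.7 is a subset of the cross-section at z = 2.2.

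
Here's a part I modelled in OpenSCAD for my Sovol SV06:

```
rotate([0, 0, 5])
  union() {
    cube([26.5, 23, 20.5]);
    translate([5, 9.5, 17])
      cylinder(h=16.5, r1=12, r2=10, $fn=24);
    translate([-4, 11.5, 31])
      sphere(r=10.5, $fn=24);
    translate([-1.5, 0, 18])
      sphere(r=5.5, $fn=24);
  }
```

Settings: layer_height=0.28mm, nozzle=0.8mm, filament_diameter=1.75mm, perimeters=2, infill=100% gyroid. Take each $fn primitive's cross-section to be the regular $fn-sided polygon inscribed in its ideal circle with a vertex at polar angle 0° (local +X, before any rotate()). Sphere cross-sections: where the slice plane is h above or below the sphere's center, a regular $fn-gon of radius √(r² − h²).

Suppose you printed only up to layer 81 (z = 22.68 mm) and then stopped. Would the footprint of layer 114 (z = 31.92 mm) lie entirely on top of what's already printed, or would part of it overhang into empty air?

part overhangs

Compare the two slices. At z = 22.68: the cube is absent (z outside [0, 20.5]); the cone at (5, 9.5): at t=0.344 of its height the radius interpolates to r₁+(r₂−r₁)t = 11.312, giving a regular 24-gon of that circumradius (area = (24/2)·11.312²·sin(360°/24) = 397.39 mm²); the r=10.5 sphere at (-4, 11.5) contributes a regular 24-gon of circumradius √(10.5²−8.32²) = 6.405 (area = (24/2)·6.405²·sin(360°/24) = 127.42 mm²); the r=5.5 sphere at (-1.5, 0) contributes a regular 24-gon of circumradius √(5.5²−4.68²) = 2.889 (area = (24/2)·2.889²·sin(360°/24) = 25.93 mm²); Taking the union: the regions partially overlap — summed areas 550.74 mm² minus the doubly-counted overlap 92.25 mm² gives 458.49 mm² — area = 458.49 mm²; (whole slice rotated 5° about Z — lengths, areas and connectivity unchanged). At z = 31.92: the cube does not reach this height (z outside [0, 20.5]); the cone at (5, 9.5): at t=0.904 of its height the radius interpolates to r₁+(r₂−r₁)t = 10.192, giving a regular 24-gon of that circumradius (area = (24/2)·10.192²·sin(360°/24) = 322.59 mm²); the r=10.5 sphere at (-4, 11.5) slices to a regular 24-gon of circumradius 10.460 (√(r²−h²) with h=0.92 from center) (area = (24/2)·10.460²·sin(360°/24) = 339.79 mm²); the sphere at (-1.5, 0) is absent (|z−center|=13.920 > r=5.5); Taking the union: the regions partially overlap — summed areas 662.38 mm² minus the doubly-counted overlap 148.39 mm² gives 514.00 mm² — area = 514.00 mm²; (rotated 5° about Z; rotation is an isometry so areas/perimeters/island counts are preserved). Checking containment: at z = 31.92 the cross-section extends beyond the z = 22.68 cross-section by about 118.77 mm².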